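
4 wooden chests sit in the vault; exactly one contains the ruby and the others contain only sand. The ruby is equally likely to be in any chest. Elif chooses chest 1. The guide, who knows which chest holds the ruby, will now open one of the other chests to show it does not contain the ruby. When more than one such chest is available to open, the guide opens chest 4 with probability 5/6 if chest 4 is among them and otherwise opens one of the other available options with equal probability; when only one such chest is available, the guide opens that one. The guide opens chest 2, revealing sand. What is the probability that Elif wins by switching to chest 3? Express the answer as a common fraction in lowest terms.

Consider each possible location of the ruby in turn.
If it is in chest 1 (prior 1/4): chest 4 is available but not opened; chest 2 gets probability (1 − 5/6)/2 = 1/12; weight (1/4)·(1/12) = 1/48.
If it is in chest 2 (prior 1/4): the guide opened chest 2, so this case is ruled out; weight (1/4)·0 = 0.
If it is in chest 3 (prior 1/4): chest 4 is available but not opened, probability 1/6; weight (1/4)·(1/6) = 1/24.
If it is in chest 4 (prior 1/4): chest 4 holds the prize so is unavailable; the guide chooses uniformly among the 2 others, probability 1/2; weight (1/4)·(1/2) = 1/8.
The weights sum to 3/16.
So P(the ruby in chest 3 | the guide opened chest 2) = (1/24) / (3/16) = 2/9.

2/9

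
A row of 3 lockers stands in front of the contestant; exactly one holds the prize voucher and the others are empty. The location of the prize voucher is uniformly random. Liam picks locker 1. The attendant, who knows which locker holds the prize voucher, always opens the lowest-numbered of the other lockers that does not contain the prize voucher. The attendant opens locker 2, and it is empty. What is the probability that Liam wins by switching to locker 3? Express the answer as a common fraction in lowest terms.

1/2

Condition on the true location of the prize voucher.
If it is in either of lockers 1 and 3 (prior 1/3 each): locker 2 is the lowest-numbered option available, probability 1; weight (1/3)·1 = 1/3 each.
If it is in locker 2 (prior 1/3): the attendant opened locker 2, so this case is ruled out; weight (1/3)·0 = 0.
The weights sum to 2/3.
So P(the prize voucher in locker 3 | the attendant opened locker 2) = (1/3) / (2/3) = 1/2.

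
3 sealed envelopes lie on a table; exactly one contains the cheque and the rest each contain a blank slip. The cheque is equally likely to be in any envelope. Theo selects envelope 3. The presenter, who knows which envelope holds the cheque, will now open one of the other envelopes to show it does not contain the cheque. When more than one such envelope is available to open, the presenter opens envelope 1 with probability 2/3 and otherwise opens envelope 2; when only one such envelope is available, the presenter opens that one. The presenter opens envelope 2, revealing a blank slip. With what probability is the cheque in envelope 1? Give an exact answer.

3/4

Apply Bayes' rule, conditioning on where the cheque actually is.
If it is in envelope 1 (prior 1/3): only envelope 2 is available, probability 1; weight (1/3)·1 = 1/3.
If it is in envelope 2 (prior 1/3): the presenter opened envelope 2, so this case is ruled out; weight (1/3)·0 = 0.
If it is in envelope 3 (prior 1/3): envelope 1 is available but not opened, probability 1/3; weight (1/3)·(1/3) = 1/9.
The weights sum to 4/9.
So P(the cheque in envelope 1 | the presenter opened envelope 2) = (1/3) / (4/9) = 3/4.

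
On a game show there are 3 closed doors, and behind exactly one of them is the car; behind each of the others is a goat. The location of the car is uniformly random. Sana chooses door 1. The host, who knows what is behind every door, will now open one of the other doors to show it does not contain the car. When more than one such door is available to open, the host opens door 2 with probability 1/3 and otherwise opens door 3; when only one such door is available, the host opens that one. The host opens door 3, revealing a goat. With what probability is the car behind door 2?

Apply Bayes' rule, conditioning on where the car actually is.
If it is behind door 1 (prior 1/3): door 2 is available but not opened, probability 2/3; weight (1/3)·(2/3) = 2/9.
If it is behind door 2 (prior 1/3): only door 3 is available, probability 1; weight (1/3)·1 = 1/3.
If it is behind door 3 (prior 1/3): the host opened door 3, so this case is ruled out; weight (1/3)·0 = 0.
The weights sum to 5/9.
So P(the car behind door 2 | the host opened door 3) = (1/3) / (5/9) = 3/5.

3/5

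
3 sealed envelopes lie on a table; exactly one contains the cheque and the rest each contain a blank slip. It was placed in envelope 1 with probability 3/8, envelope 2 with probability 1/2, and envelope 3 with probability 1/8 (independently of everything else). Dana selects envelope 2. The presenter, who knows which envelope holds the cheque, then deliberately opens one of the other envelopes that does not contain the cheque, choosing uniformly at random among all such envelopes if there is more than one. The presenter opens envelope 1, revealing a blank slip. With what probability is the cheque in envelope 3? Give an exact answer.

1/3

Apply Bayes' rule, conditioning on where the cheque actually is.
If it is in envelope 1 (prior 3/8): the presenter opened envelope 1, so this case is ruled out; weight (3/8)·0 = 0.
If it is in envelope 2 (prior 1/2): the presenter has 2 equally likely choices, so probability 1/2; weight (1/2)·(1/2) = 1/4.
If it is in envelope 3 (prior 1/8): the presenter has no choice, probability 1; weight (1/8)·1 = 1/8.
The weights sum to 3/8.
So P(the cheque in envelope 3 | the presenter opened envelope 1) = (1/8) / (3/8) = 1/3.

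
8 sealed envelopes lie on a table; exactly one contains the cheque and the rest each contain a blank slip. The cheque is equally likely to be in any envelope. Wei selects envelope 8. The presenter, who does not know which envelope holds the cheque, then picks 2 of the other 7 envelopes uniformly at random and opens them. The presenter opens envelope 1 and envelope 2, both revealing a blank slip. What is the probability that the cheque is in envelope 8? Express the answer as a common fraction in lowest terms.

Because the presenter chose which envelopes to open without knowing where the cheque is, the choice is independent of the prize location. Learning that none of the 2 opened envelopes holds the cheque simply rules out those 2 locations and leaves the remaining 6 envelopes still equally likely by symmetry.
So P(the cheque in envelope 8) = 1/6.

1/6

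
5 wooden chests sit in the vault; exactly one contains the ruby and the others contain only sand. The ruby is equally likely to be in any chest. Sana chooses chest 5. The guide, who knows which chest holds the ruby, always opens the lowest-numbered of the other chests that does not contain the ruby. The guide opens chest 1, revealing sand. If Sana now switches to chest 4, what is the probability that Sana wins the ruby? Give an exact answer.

1/4

Apply Bayes' rule, conditioning on where the ruby actually is.
If it is in chest 1 (prior 1/5): the guide opened chest 1, so this case is ruled out; weight (1/5)·0 = 0.
If it is in any of chests 2, 3, 4, and 5 (prior 1/5 each): chest 1 is the lowest-numbered option available, probability 1; weight (1/5)·1 = 1/5 each.
The weights sum to 4/5.
So P(the ruby in chest 4 | the guide opened chest 1) = (1/5) / (4/5) = 1/4.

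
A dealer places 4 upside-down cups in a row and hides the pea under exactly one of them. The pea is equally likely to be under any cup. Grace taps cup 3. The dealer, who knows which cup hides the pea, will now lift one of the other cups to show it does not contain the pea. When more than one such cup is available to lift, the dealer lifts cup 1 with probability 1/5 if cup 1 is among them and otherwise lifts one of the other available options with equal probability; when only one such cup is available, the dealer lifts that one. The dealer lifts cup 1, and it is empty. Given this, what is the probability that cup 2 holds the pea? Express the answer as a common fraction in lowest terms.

Consider each possible location of the pea in turn.
If it is under cup 1 (prior 1/4): the dealer opened cup 1, so this case is ruled out; weight (1/4)·0 = 0.
If it is under any of cups 2, 3, and 4 (prior 1/4 each): cup 1 is available, opened with probability 1/5; weight (1/4)·(1/5) = 1/20 each.
The weights sum to 3/20.
So P(the pea under cup 2 | the dealer opened cup 1) = (1/20) / (3/20) = 1/3.

1/3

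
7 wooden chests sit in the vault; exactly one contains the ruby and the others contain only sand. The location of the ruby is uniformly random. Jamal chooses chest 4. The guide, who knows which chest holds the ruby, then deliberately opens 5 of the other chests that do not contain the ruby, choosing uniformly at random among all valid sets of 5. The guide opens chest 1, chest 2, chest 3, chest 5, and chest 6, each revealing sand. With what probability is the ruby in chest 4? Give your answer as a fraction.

Condition on the true location of the ruby.
If it is in any of chests 1, 2, 3, 5, and 6 (prior 1/7 each): that chest was opened and seen not to hold the prize — ruled out; weight (1/7)·0 = 0 each.
If it is in chest 4 (prior 1/7): the guide has 6 equally likely choices, so probability 1/6; weight (1/7)·(1/6) = 1/42.
If it is in chest 7 (prior 1/7): the guide has no choice, probability 1; weight (1/7)·1 = 1/7.
The weights sum to 1/6.
So P(the ruby in chest 4 | the guide opened chest 1, chest 2, chest 3, chest 5, and chest 6) = (1/42) / (1/6) = 1/7.

1/7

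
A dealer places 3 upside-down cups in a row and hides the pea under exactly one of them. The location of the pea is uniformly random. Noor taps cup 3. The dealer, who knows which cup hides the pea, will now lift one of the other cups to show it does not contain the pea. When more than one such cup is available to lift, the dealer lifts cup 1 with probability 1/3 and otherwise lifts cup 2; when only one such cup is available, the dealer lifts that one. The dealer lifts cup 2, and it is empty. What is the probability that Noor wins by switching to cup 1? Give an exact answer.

Condition on the true location of the pea.
If it is under cup 1 (prior 1/3): only cup 2 is available, probability 1; weight (1/3)·1 = 1/3.
If it is under cup 2 (prior 1/3): the dealer opened cup 2, so this case is ruled out; weight (1/3)·0 = 0.
If it is under cup 3 (prior 1/3): cup 1 is available but not opened, probability 2/3; weight (1/3)·(2/3) = 2/9.
The weights sum to 5/9.
So P(the pea under cup 1 | the dealer opened cup 2) = (1/3) / (5/9) = 3/5.

3/5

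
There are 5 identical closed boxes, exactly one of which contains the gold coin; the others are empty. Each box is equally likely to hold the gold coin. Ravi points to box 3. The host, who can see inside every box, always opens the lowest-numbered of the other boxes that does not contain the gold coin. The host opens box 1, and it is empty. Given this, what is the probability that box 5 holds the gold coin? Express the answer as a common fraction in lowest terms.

Consider each possible location of the gold coin in turn.
If it is in box 1 (prior 1/5): the host opened box 1, so this case is ruled out; weight (1/5)·0 = 0.
If it is in any of boxes 2, 3, 4, and 5 (prior 1/5 each): box 1 is the lowest-numbered option available, probability 1; weight (1/5)·1 = 1/5 each.
The weights sum to 4/5.
So P(the gold coin in box 5 | the host opened box 1) = (1/5) / (4/5) = 1/4.

1/4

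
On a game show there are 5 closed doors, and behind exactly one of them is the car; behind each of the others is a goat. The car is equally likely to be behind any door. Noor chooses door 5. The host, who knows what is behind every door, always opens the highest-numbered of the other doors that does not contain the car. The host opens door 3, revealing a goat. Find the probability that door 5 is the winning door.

Apply Bayes' rule, conditioning on where the car actually is.
If it is behind any of doors 1, 2, and 5 (prior 1/5 each): the host would have opened door 4 instead, probability 0; weight (1/5)·0 = 0 each.
If it is behind door 3 (prior 1/5): the host opened door 3, so this case is ruled out; weight (1/5)·0 = 0.
If it is behind door 4 (prior 1/5): door 3 is the highest-numbered option available, probability 1; weight (1/5)·1 = 1/5.
The weights sum to 1/5.
So P(the car behind door 5 | the host opened door 3) = 0 / (1/5) = 0.

0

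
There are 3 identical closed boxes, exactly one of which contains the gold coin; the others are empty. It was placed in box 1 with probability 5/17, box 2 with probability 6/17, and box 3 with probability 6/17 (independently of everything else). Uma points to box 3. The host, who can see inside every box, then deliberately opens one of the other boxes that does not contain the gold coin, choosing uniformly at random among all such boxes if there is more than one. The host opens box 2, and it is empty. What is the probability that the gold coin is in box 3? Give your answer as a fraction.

3/8

Consider each possible location of the gold coin in turn.
If it is in box 1 (prior 5/17): the host has no choice, probability 1; weight (5/17)·1 = 5/17.
If it is in box 2 (prior 6/17): the host opened box 2, so this case is ruled out; weight (6/17)·0 = 0.
If it is in box 3 (prior 6/17): the host has 2 equally likely choices, so probability 1/2; weight (6/17)·(1/2) = 3/17.
The weights sum to 8/17.
So P(the gold coin in box 3 | the host opened box 2) = (3/17) / (8/17) = 3/8.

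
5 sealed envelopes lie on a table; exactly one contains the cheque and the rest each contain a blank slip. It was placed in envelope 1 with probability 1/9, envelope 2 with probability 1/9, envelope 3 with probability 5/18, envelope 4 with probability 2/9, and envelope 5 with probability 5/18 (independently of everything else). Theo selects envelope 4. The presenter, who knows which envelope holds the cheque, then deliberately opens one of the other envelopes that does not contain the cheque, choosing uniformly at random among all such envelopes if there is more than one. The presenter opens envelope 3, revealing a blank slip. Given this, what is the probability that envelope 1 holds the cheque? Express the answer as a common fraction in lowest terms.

Condition on the true location of the cheque.
If it is in either of envelopes 1 and 2 (prior 1/9 each): the presenter has 3 equally likely choices, so probability 1/3; weight (1/9)·(1/3) = 1/27 each.
If it is in envelope 3 (prior 5/18): the presenter opened envelope 3, so this case is ruled out; weight (5/18)·0 = 0.
If it is in envelope 4 (prior 2/9): the presenter has 4 equally likely choices, so probability 1/4; weight (2/9)·(1/4) = 1/18.
If it is in envelope 5 (prior 5/18): the presenter has 3 equally likely choices, so probability 1/3; weight (5/18)·(1/3) = 5/54.
The weights sum to 2/9.
So P(the cheque in envelope 1 | the presenter opened envelope 3) = (1/27) / (2/9) = 1/6.

1/6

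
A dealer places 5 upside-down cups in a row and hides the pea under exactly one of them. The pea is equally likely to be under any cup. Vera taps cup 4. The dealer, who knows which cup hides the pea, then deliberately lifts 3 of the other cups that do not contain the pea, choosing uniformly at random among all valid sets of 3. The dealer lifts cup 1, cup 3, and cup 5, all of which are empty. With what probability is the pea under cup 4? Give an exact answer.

Condition on the true location of the pea.
If it is under any of cups 1, 3, and 5 (prior 1/5 each): that cup was opened and seen not to hold the prize — ruled out; weight (1/5)·0 = 0 each.
If it is under cup 2 (prior 1/5): the dealer has no choice, probability 1; weight (1/5)·1 = 1/5.
If it is under cup 4 (prior 1/5): the dealer has 4 equally likely choices, so probability 1/4; weight (1/5)·(1/4) = 1/20.
The weights sum to 1/4.
So P(the pea under cup 4 | the dealer opened cup 1, cup 3, and cup 5) = (1/20) / (1/4) = 1/5.

1/5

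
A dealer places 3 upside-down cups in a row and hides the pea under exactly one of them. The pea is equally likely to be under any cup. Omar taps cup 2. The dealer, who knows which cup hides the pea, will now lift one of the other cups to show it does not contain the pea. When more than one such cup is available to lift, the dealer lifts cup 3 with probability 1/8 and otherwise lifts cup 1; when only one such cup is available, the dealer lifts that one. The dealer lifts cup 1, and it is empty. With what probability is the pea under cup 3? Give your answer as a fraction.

Condition on the true location of the pea.
If it is under cup 1 (prior 1/3): the dealer opened cup 1, so this case is ruled out; weight (1/3)·0 = 0.
If it is under cup 2 (prior 1/3): cup 3 is available but not opened, probability 7/8; weight (1/3)·(7/8) = 7/24.
If it is under cup 3 (prior 1/3): only cup 1 is available, probability 1; weight (1/3)·1 = 1/3.
The weights sum to 5/8.
So P(the pea under cup 3 | the dealer opened cup 1) = (1/3) / (5/8) = 8/15.

8/15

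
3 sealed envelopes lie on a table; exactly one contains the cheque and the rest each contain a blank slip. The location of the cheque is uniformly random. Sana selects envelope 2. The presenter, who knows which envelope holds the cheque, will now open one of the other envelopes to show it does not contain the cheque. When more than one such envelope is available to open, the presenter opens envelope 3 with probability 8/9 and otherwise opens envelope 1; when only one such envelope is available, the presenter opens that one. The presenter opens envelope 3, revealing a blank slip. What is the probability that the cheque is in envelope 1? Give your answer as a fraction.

Consider each possible location of the cheque in turn.
If it is in envelope 1 (prior 1/3): only envelope 3 is available, probability 1; weight (1/3)·1 = 1/3.
If it is in envelope 2 (prior 1/3): envelope 3 is available, opened with probability 8/9; weight (1/3)·(8/9) = 8/27.
If it is in envelope 3 (prior 1/3): the presenter opened envelope 3, so this case is ruled out; weight (1/3)·0 = 0.
The weights sum to 17/27.
So P(the cheque in envelope 1 | the presenter opened envelope 3) = (1/3) / (17/27) = 9/17.

9/17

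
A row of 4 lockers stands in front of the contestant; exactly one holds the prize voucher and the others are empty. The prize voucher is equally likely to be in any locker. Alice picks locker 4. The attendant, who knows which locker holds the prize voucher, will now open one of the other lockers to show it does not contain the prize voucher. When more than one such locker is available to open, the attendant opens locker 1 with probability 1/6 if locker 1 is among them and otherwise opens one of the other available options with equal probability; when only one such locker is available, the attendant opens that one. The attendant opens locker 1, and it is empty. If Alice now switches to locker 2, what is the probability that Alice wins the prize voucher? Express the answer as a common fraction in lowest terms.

Apply Bayes' rule, conditioning on where the prize voucher actually is.
If it is in locker 1 (prior 1/4): the attendant opened locker 1, so this case is ruled out; weight (1/4)·0 = 0.
If it is in any of lockers 2, 3, and 4 (prior 1/4 each): locker 1 is available, opened with probability 1/6; weight (1/4)·(1/6) = 1/24 each.
The weights sum to 1/8.
So P(the prize voucher in locker 2 | the attendant opened locker 1) = (1/24) / (1/8) = 1/3.

1/3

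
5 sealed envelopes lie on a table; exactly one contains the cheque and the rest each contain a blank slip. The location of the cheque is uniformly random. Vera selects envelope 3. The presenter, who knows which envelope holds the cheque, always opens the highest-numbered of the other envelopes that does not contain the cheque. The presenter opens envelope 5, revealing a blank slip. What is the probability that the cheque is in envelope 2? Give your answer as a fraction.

1/4

Consider each possible location of the cheque in turn.
If it is in any of envelopes 1, 2, 3, and 4 (prior 1/5 each): envelope 5 is the highest-numbered option available, probability 1; weight (1/5)·1 = 1/5 each.
If it is in envelope 5 (prior 1/5): the presenter opened envelope 5, so this case is ruled out; weight (1/5)·0 = 0.
The weights sum to 4/5.
So P(the cheque in envelope 2 | the presenter opened envelope 5) = (1/5) / (4/5) = 1/4.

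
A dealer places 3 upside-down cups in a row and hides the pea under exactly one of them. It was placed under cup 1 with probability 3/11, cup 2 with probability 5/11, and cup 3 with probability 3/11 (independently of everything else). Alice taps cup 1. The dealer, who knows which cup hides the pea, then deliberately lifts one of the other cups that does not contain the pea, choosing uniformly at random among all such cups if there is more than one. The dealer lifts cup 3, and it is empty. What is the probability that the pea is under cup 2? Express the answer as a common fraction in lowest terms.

Condition on the true location of the pea.
If it is under cup 1 (prior 3/11): the dealer has 2 equally likely choices, so probability 1/2; weight (3/11)·(1/2) = 3/22.
If it is under cup 2 (prior 5/11): the dealer has no choice, probability 1; weight (5/11)·1 = 5/11.
If it is under cup 3 (prior 3/11): the dealer opened cup 3, so this case is ruled out; weight (3/11)·0 = 0.
The weights sum to 13/22.
So P(the pea under cup 2 | the dealer opened cup 3) = (5/11) / (13/22) = 10/13.

10/13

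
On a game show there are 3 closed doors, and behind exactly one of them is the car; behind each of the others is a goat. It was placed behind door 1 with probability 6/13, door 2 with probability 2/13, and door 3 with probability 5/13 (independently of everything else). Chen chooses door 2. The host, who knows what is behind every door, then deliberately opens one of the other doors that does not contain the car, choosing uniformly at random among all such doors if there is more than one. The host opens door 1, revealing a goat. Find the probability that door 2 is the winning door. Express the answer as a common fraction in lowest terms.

Apply Bayes' rule, conditioning on where the car actually is.
If it is behind door 1 (prior 6/13): the host opened door 1, so this case is ruled out; weight (6/13)·0 = 0.
If it is behind door 2 (prior 2/13): the host has 2 equally likely choices, so probability 1/2; weight (2/13)·(1/2) = 1/13.
If it is behind door 3 (prior 5/13): the host has no choice, probability 1; weight (5/13)·1 = 5/13.
The weights sum to 6/13.
So P(the car behind door 2 | the host opened door 1) = (1/13) / (6/13) = 1/6.

1/6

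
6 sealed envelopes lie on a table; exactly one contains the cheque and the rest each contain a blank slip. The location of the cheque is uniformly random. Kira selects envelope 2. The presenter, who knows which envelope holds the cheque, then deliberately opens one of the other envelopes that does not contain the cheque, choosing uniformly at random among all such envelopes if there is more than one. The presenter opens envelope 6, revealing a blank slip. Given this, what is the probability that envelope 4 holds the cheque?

Apply Bayes' rule, conditioning on where the cheque actually is.
If it is in any of envelopes 1, 3, 4, and 5 (prior 1/6 each): the presenter has 4 equally likely choices, so probability 1/4; weight (1/6)·(1/4) = 1/24 each.
If it is in envelope 2 (prior 1/6): the presenter has 5 equally likely choices, so probability 1/5; weight (1/6)·(1/5) = 1/30.
If it is in envelope 6 (prior 1/6): the presenter opened envelope 6, so this case is ruled out; weight (1/6)·0 = 0.
The weights sum to 1/5.
So P(the cheque in envelope 4 | the presenter opened envelope 6) = (1/24) / (1/5) = 5/24.

5/24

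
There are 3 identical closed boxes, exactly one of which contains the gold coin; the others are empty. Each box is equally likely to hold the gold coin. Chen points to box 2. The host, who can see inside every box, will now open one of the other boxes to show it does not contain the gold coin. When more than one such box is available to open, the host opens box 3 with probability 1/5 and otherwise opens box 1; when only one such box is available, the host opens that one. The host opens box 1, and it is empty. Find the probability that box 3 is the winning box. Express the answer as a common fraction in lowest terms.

Apply Bayes' rule, conditioning on where the gold coin actually is.
If it is in box 1 (prior 1/3): the host opened box 1, so this case is ruled out; weight (1/3)·0 = 0.
If it is in box 2 (prior 1/3): box 3 is available but not opened, probability 4/5; weight (1/3)·(4/5) = 4/15.
If it is in box 3 (prior 1/3): only box 1 is available, probability 1; weight (1/3)·1 = 1/3.
The weights sum to 3/5.
So P(the gold coin in box 3 | the host opened box 1) = (1/3) / (3/5) = 5/9.

5/9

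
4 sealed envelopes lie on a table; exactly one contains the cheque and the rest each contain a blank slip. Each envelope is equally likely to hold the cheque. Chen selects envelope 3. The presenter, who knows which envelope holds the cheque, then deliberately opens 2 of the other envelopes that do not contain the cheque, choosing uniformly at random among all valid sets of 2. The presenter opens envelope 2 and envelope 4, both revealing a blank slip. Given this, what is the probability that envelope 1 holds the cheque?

Condition on the true location of the cheque.
If it is in envelope 1 (prior 1/4): the presenter has no choice, probability 1; weight (1/4)·1 = 1/4.
If it is in either of envelopes 2 and 4 (prior 1/4 each): that envelope was opened and seen not to hold the prize — ruled out; weight (1/4)·0 = 0 each.
If it is in envelope 3 (prior 1/4): the presenter has 3 equally likely choices, so probability 1/3; weight (1/4)·(1/3) = 1/12.
The weights sum to 1/3.
So P(the cheque in envelope 1 | the presenter opened envelope 2 and envelope 4) = (1/4) / (1/3) = 3/4.

3/4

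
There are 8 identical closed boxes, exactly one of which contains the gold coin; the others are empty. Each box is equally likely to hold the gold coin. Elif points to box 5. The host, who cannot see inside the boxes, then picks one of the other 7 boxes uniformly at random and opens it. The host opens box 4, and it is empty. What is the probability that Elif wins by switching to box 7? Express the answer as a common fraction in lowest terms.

Consider each possible location of the gold coin in turn.
If it is in any of boxes 1, 2, 3, 5, 6, 7, and 8 (prior 1/8 each): the host picks box 4 with probability 1/7 regardless, and it is not the prize; weight (1/8)·(1/7) = 1/56 each.
If it is in box 4 (prior 1/8): the host opened box 4, so this case is ruled out; weight (1/8)·0 = 0.
The weights sum to 1/8.
So P(the gold coin in box 7 | the host opened box 4) = (1/56) / (1/8) = 1/7.

1/7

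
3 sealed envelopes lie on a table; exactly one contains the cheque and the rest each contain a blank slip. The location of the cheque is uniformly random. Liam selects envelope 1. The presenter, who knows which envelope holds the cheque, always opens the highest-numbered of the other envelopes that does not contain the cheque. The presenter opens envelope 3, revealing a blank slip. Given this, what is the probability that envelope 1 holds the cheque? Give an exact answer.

Consider each possible location of the cheque in turn.
If it is in either of envelopes 1 and 2 (prior 1/3 each): envelope 3 is the highest-numbered option available, probability 1; weight (1/3)·1 = 1/3 each.
If it is in envelope 3 (prior 1/3): the presenter opened envelope 3, so this case is ruled out; weight (1/3)·0 = 0.
The weights sum to 2/3.
So P(the cheque in envelope 1 | the presenter opened envelope 3) = (1/3) / (2/3) = 1/2.

1/2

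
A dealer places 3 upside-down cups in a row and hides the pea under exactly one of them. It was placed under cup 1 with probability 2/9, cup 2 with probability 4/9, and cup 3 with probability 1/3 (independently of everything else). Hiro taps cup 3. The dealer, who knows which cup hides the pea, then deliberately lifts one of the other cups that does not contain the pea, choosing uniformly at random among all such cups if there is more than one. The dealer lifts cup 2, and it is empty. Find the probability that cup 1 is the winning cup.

4/7

Consider each possible location of the pea in turn.
If it is under cup 1 (prior 2/9): the dealer has no choice, probability 1; weight (2/9)·1 = 2/9.
If it is under cup 2 (prior 4/9): the dealer opened cup 2, so this case is ruled out; weight (4/9)·0 = 0.
If it is under cup 3 (prior 1/3): the dealer has 2 equally likely choices, so probability 1/2; weight (1/3)·(1/2) = 1/6.
The weights sum to 7/18.
So P(the pea under cup 1 | the dealer opened cup 2) = (2/9) / (7/18) = 4/7.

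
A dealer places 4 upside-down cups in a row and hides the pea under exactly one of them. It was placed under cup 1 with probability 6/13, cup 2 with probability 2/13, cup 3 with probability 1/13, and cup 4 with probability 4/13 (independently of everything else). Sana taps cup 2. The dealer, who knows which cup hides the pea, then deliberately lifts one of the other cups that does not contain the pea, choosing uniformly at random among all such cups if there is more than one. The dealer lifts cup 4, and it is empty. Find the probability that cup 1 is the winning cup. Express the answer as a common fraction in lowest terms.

18/25

Consider each possible location of the pea in turn.
If it is under cup 1 (prior 6/13): the dealer has 2 equally likely choices, so probability 1/2; weight (6/13)·(1/2) = 3/13.
If it is under cup 2 (prior 2/13): the dealer has 3 equally likely choices, so probability 1/3; weight (2/13)·(1/3) = 2/39.
If it is under cup 3 (prior 1/13): the dealer has 2 equally likely choices, so probability 1/2; weight (1/13)·(1/2) = 1/26.
If it is under cup 4 (prior 4/13): the dealer opened cup 4, so this case is ruled out; weight (4/13)·0 = 0.
The weights sum to 25/78.
So P(the pea under cup 1 | the dealer opened cup 4) = (3/13) / (25/78) = 18/25.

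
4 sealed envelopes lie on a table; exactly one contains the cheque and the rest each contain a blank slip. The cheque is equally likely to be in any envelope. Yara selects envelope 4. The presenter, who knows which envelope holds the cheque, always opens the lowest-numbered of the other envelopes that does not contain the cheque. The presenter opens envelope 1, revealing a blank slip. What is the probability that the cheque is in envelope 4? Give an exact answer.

Condition on the true location of the cheque.
If it is in envelope 1 (prior 1/4): the presenter opened envelope 1, so this case is ruled out; weight (1/4)·0 = 0.
If it is in any of envelopes 2, 3, and 4 (prior 1/4 each): envelope 1 is the lowest-numbered option available, probability 1; weight (1/4)·1 = 1/4 each.
The weights sum to 3/4.
So P(the cheque in envelope 4 | the presenter opened envelope 1) = (1/4) / (3/4) = 1/3.

1/3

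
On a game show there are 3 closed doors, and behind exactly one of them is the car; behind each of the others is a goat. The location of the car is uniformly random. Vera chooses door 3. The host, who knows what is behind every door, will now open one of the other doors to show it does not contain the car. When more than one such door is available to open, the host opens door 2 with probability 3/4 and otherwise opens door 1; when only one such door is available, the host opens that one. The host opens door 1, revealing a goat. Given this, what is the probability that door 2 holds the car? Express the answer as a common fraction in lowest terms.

Condition on the true location of the car.
If it is behind door 1 (prior 1/3): the host opened door 1, so this case is ruled out; weight (1/3)·0 = 0.
If it is behind door 2 (prior 1/3): only door 1 is available, probability 1; weight (1/3)·1 = 1/3.
If it is behind door 3 (prior 1/3): door 2 is available but not opened, probability 1/4; weight (1/3)·(1/4) = 1/12.
The weights sum to 5/12.
So P(the car behind door 2 | the host opened door 1) = (1/3) / (5/12) = 4/5.

4/5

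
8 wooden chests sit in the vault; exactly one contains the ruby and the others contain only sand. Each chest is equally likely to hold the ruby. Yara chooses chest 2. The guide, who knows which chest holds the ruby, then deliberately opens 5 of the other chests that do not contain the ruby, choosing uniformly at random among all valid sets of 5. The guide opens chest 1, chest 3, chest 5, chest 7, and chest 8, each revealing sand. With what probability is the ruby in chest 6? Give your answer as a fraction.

Condition on the true location of the ruby.
If it is in any of chests 1, 3, 5, 7, and 8 (prior 1/8 each): that chest was opened and seen not to hold the prize — ruled out; weight (1/8)·0 = 0 each.
If it is in chest 2 (prior 1/8): the guide has 21 equally likely choices, so probability 1/21; weight (1/8)·(1/21) = 1/168.
If it is in either of chests 4 and 6 (prior 1/8 each): the guide has 6 equally likely choices, so probability 1/6; weight (1/8)·(1/6) = 1/48 each.
The weights sum to 1/21.
So P(the ruby in chest 6 | the guide opened chest 1, chest 3, chest 5, chest 7, and chest 8) = (1/48) / (1/21) = 7/16.

7/16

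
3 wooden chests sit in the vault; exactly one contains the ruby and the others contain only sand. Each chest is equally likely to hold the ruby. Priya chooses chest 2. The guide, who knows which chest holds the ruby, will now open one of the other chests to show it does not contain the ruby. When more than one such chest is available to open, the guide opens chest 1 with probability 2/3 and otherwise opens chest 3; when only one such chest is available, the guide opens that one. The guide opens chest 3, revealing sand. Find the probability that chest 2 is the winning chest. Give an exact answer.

1/4

Apply Bayes' rule, conditioning on where the ruby actually is.
If it is in chest 1 (prior 1/3): only chest 3 is available, probability 1; weight (1/3)·1 = 1/3.
If it is in chest 2 (prior 1/3): chest 1 is available but not opened, probability 1/3; weight (1/3)·(1/3) = 1/9.
If it is in chest 3 (prior 1/3): the guide opened chest 3, so this case is ruled out; weight (1/3)·0 = 0.
The weights sum to 4/9.
So P(the ruby in chest 2 | the guide opened chest 3) = (1/9) / (4/9) = 1/4.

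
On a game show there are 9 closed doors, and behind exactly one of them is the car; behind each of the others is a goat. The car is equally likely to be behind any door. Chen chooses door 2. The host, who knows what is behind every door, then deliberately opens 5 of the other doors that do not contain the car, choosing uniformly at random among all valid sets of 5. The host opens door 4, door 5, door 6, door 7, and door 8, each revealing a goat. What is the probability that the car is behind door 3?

Consider each possible location of the car in turn.
If it is behind any of doors 1, 3, and 9 (prior 1/9 each): the host has 21 equally likely choices, so probability 1/21; weight (1/9)·(1/21) = 1/189 each.
If it is behind door 2 (prior 1/9): the host has 56 equally likely choices, so probability 1/56; weight (1/9)·(1/56) = 1/504.
If it is behind any of doors 4, 5, 6, 7, and 8 (prior 1/9 each): that door was opened and seen not to hold the prize — ruled out; weight (1/9)·0 = 0 each.
The weights sum to 1/56.
So P(the car behind door 3 | the host opened door 4, door 5, door 6, door 7, and door 8) = (1/189) / (1/56) = 8/27.

8/27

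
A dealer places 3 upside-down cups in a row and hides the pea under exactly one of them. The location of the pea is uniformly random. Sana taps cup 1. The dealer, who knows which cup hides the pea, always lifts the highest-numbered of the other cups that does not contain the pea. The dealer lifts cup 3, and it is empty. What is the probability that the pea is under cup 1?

1/2

Consider each possible location of the pea in turn.
If it is under either of cups 1 and 2 (prior 1/3 each): cup 3 is the highest-numbered option available, probability 1; weight (1/3)·1 = 1/3 each.
If it is under cup 3 (prior 1/3): the dealer opened cup 3, so this case is ruled out; weight (1/3)·0 = 0.
The weights sum to 2/3.
So P(the pea under cup 1 | the dealer opened cup 3) = (1/3) / (2/3) = 1/2.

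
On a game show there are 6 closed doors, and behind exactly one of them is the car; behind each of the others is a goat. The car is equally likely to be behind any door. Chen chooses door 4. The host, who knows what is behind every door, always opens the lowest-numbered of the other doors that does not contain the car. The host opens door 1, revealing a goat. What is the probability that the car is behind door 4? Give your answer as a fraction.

1/5

Consider each possible location of the car in turn.
If it is behind door 1 (prior 1/6): the host opened door 1, so this case is ruled out; weight (1/6)·0 = 0.
If it is behind any of doors 2, 3, 4, 5, and 6 (prior 1/6 each): door 1 is the lowest-numbered option available, probability 1; weight (1/6)·1 = 1/6 each.
The weights sum to 5/6.
So P(the car behind door 4 | the host opened door 1) = (1/6) / (5/6) = 1/5.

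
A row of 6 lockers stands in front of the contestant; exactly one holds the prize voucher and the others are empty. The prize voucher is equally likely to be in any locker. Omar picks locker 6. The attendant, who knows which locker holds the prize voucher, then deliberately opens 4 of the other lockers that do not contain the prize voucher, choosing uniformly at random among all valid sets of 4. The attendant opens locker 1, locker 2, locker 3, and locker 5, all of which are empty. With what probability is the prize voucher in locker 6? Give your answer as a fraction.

1/6

Consider each possible location of the prize voucher in turn.
If it is in any of lockers 1, 2, 3, and 5 (prior 1/6 each): that locker was opened and seen not to hold the prize — ruled out; weight (1/6)·0 = 0 each.
If it is in locker 4 (prior 1/6): the attendant has no choice, probability 1; weight (1/6)·1 = 1/6.
If it is in locker 6 (prior 1/6): the attendant has 5 equally likely choices, so probability 1/5; weight (1/6)·(1/5) = 1/30.
The weights sum to 1/5.
So P(the prize voucher in locker 6 | the attendant opened locker 1, locker 2, locker 3, and locker 5) = (1/30) / (1/5) = 1/6.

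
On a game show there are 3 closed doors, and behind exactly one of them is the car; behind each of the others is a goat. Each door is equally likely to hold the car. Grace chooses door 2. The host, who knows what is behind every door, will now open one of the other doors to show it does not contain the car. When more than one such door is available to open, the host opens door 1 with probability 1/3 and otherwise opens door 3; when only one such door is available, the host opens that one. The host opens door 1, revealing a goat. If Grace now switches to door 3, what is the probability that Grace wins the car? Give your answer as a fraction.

Condition on the true location of the car.
If it is behind door 1 (prior 1/3): the host opened door 1, so this case is ruled out; weight (1/3)·0 = 0.
If it is behind door 2 (prior 1/3): door 1 is available, opened with probability 1/3; weight (1/3)·(1/3) = 1/9.
If it is behind door 3 (prior 1/3): only door 1 is available, probability 1; weight (1/3)·1 = 1/3.
The weights sum to 4/9.
So P(the car behind door 3 | the host opened door 1) = (1/3) / (4/9) = 3/4.

3/4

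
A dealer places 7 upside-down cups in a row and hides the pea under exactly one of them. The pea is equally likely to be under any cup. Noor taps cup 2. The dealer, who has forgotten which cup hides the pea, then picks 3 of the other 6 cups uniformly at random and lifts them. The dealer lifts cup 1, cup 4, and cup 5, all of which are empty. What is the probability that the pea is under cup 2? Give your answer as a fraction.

1/4

Apply Bayes' rule, conditioning on where the pea actually is.
If it is under any of cups 1, 4, and 5 (prior 1/7 each): that cup was opened and seen not to hold the prize — ruled out; weight (1/7)·0 = 0 each.
If it is under any of cups 2, 3, 6, and 7 (prior 1/7 each): the dealer picks exactly this set with probability 1/20 regardless, and none is the prize; weight (1/7)·(1/20) = 1/140 each.
The weights sum to 1/35.
So P(the pea under cup 2 | the dealer opened cup 1, cup 4, and cup 5) = (1/140) / (1/35) = 1/4.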